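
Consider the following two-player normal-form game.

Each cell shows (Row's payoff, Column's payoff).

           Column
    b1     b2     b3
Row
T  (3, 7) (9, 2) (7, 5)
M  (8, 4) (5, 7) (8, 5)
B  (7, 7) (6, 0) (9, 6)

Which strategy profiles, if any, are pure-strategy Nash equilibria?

No pure-strategy Nash equilibrium.

(T, b1): Row can switch to M (3 → 8). Not NE.
(T, b2): Column can switch to b1 (2 → 7). Not NE.
(T, b3): Row can switch to M (7 → 8). Not NE.
(M, b1): Column can switch to b2 (4 → 7). Not NE.
(M, b2): Row can switch to T (5 → 9). Not NE.
(M, b3): Row can switch to B (8 → 9). Not NE.
(B, b1): Row can switch to M (7 → 8). Not NE.
(B, b2): Row can switch to T (6 → 9). Not NE.
(B, b3): Column can switch to b1 (6 → 7). Not NE.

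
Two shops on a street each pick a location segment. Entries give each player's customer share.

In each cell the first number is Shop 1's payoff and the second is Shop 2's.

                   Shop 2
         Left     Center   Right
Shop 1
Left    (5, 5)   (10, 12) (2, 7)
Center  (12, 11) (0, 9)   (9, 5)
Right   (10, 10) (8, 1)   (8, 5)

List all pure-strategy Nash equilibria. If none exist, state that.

Pure-strategy Nash equilibria: (Left, Center); (Center, Left)

Check each profile: it is a Nash equilibrium iff no player can strictly gain by switching unilaterally.
(Left, Left): Shop 1 can switch to Center (5 → 12). Not NE.
(Left, Center): Shop 1 gets 10, best alternative 8; Shop 2 gets 12, best alternative 7. No profitable deviation — NE.
(Left, Right): Shop 1 can switch to Center (2 → 9). Not NE.
(Center, Left): Shop 1 gets 12, best alternative 10; Shop 2 gets 11, best alternative 9. No profitable deviation — NE.
(Center, Center): Shop 1 can switch to Left (0 → 10). Not NE.
(Center, Right): Shop 2 can switch to Left (5 → 11). Not NE.
(Right, Left): Shop 1 can switch to Center (10 → 12). Not NE.
(Right, Center): Shop 1 can switch to Left (8 → 10). Not NE.
(Right, Right): Shop 1 can switch to Center (8 → 9). Not NE.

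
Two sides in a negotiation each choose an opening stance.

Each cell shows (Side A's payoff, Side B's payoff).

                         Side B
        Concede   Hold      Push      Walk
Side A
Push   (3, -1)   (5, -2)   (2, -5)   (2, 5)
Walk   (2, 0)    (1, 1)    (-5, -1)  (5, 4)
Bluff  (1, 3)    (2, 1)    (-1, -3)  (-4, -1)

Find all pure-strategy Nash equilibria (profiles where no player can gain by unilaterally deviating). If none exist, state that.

The unique pure-strategy Nash equilibrium is (Walk, Walk).

Side A against Concede: payoffs 3, 2, 1 → best response Push.
Side A against Hold: payoffs 5, 1, 2 → best response Push.
Side A against Push: payoffs 2, -5, -1 → best response Push.
Side A against Walk: payoffs 2, 5, -4 → best response Walk.
Side B against Push: payoffs -1, -2, -5, 5 → best response Walk.
Side B against Walk: payoffs 0, 1, -1, 4 → best response Walk.
Side B against Bluff: payoffs 3, 1, -3, -1 → best response Concede.
Mutual best responses: (Walk, Walk).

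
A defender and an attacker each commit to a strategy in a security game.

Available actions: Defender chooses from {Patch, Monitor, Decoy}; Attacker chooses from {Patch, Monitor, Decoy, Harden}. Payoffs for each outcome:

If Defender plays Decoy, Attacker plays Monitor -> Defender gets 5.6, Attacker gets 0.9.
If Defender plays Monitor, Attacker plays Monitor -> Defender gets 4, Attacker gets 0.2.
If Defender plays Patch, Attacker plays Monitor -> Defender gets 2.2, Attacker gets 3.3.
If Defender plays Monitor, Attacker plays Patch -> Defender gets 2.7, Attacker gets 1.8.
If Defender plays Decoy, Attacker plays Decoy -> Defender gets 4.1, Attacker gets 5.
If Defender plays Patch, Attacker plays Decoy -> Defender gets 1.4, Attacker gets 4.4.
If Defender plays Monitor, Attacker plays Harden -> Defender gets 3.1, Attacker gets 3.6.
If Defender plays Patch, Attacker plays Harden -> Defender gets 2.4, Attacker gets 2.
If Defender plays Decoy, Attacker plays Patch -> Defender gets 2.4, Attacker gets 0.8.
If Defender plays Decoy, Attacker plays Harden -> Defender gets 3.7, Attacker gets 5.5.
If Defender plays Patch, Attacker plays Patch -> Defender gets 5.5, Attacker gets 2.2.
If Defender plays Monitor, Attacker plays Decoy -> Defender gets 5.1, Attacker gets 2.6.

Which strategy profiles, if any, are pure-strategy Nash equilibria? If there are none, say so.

(Patch, Patch): Attacker can switch to Monitor (2.2 → 3.3). Not NE.
(Patch, Monitor): Defender can switch to Monitor (2.2 → 4). Not NE.
(Patch, Decoy): Defender can switch to Monitor (1.4 → 5.1). Not NE.
(Patch, Harden): Defender can switch to Monitor (2.4 → 3.1). Not NE.
(Monitor, Patch): Defender can switch to Patch (2.7 → 5.5). Not NE.
(Monitor, Monitor): Defender can switch to Decoy (4 → 5.6). Not NE.
(Monitor, Decoy): Attacker can switch to Harden (2.6 → 3.6). Not NE.
(Monitor, Harden): Defender can switch to Decoy (3.1 → 3.7). Not NE.
(Decoy, Patch): Defender can switch to Patch (2.4 → 5.5). Not NE.
(Decoy, Monitor): Attacker can switch to Decoy (0.9 → 5). Not NE.
(Decoy, Harden): Defender gets 3.7, best alternative 3.1; Attacker gets 5.5, best alternative 5. No profitable deviation — NE.
(The remaining 1 profile has a profitable deviation by the same check.)

The unique pure-strategy Nash equilibrium is (Decoy, Harden).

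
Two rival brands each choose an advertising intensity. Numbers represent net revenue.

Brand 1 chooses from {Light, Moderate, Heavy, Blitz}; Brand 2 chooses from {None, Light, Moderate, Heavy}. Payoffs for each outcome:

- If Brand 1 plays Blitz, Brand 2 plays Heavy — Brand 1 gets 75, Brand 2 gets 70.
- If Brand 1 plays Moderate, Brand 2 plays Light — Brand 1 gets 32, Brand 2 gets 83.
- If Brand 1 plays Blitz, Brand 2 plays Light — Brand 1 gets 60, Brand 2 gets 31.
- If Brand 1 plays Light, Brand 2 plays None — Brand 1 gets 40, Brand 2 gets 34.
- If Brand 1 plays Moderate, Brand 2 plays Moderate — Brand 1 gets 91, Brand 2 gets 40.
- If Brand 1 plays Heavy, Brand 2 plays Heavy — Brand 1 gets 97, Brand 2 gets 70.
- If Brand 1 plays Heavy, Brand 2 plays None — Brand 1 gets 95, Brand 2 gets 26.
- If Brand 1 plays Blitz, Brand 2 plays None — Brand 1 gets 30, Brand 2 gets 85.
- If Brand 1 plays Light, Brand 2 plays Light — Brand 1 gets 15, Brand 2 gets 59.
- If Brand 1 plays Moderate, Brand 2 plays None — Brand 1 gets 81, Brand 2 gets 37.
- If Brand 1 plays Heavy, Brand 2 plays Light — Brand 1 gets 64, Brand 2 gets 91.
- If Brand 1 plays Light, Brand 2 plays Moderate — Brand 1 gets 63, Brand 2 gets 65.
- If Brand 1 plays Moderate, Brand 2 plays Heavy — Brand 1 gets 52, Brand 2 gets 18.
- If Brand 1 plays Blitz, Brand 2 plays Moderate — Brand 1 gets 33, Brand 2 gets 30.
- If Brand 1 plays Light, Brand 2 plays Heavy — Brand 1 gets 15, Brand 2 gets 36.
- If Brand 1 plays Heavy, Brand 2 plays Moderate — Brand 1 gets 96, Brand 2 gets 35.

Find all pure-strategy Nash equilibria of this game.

The unique pure-strategy Nash equilibrium is (Heavy, Light).

Brand 1 against None: payoffs 40, 81, 95, 30 → best response Heavy.
Brand 1 against Light: payoffs 15, 32, 64, 60 → best response Heavy.
Brand 1 against Moderate: payoffs 63, 91, 96, 33 → best response Heavy.
Brand 1 against Heavy: payoffs 15, 52, 97, 75 → best response Heavy.
Brand 2 against Light: payoffs 34, 59, 65, 36 → best response Moderate.
Brand 2 against Moderate: payoffs 37, 83, 40, 18 → best response Light.
Brand 2 against Heavy: payoffs 26, 91, 35, 70 → best response Light.
Brand 2 against Blitz: payoffs 85, 31, 30, 70 → best response None.
Mutual best responses: (Heavy, Light).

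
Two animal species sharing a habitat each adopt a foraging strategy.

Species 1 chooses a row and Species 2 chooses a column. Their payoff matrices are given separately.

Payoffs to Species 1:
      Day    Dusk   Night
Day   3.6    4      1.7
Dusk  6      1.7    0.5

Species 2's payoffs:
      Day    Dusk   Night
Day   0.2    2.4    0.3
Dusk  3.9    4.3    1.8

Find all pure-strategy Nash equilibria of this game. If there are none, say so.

Pure NE: (Day, Dusk)

(Day, Day): Species 1 can switch to Dusk (3.6 → 6). Not NE.
(Day, Dusk): Species 1 gets 4, best alternative 1.7; Species 2 gets 2.4, best alternative 0.3. No profitable deviation — NE.
(Day, Night): Species 2 can switch to Dusk (0.3 → 2.4). Not NE.
(Dusk, Day): Species 2 can switch to Dusk (3.9 → 4.3). Not NE.
(Dusk, Dusk): Species 1 can switch to Day (1.7 → 4). Not NE.
(Dusk, Night): Species 1 can switch to Day (0.5 → 1.7). Not NE.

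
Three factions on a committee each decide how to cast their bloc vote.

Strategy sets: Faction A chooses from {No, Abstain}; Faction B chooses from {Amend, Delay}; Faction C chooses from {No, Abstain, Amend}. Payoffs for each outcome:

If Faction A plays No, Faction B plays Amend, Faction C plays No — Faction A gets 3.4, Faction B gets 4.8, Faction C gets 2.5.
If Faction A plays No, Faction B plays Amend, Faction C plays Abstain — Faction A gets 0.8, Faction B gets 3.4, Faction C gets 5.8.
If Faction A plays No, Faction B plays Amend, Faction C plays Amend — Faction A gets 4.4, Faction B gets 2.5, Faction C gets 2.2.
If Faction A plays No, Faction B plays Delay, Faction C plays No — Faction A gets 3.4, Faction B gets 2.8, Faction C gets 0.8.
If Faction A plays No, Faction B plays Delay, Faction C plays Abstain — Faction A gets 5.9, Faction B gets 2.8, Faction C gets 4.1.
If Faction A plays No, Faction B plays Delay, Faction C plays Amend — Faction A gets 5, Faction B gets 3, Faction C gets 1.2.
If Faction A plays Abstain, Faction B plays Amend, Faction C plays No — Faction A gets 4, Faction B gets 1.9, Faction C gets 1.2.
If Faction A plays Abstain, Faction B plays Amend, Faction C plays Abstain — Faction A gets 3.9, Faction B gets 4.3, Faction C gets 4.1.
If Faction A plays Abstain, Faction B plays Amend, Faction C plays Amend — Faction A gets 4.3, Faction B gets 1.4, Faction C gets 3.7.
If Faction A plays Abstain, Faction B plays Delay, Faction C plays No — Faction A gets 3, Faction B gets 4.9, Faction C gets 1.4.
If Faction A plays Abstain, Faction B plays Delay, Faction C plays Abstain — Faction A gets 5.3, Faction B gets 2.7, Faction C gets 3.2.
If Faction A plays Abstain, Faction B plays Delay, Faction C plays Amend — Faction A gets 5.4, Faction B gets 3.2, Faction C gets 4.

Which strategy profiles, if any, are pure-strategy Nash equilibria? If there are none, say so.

The pure Nash equilibria are (Abstain, Amend, Abstain), (Abstain, Delay, Amend).

(No, Amend, No): Faction A can switch to Abstain (3.4 → 4). Not NE.
(No, Amend, Abstain): Faction A can switch to Abstain (0.8 → 3.9). Not NE.
(No, Amend, Amend): Faction B can switch to Delay (2.5 → 3). Not NE.
(No, Delay, No): Faction B can switch to Amend (2.8 → 4.8). Not NE.
(No, Delay, Abstain): Faction B can switch to Amend (2.8 → 3.4). Not NE.
(No, Delay, Amend): Faction A can switch to Abstain (5 → 5.4). Not NE.
(Abstain, Amend, Abstain): Faction A gets 3.9, best alternative 0.8; Faction B gets 4.3, best alternative 2.7; Faction C gets 4.1, best alternative 3.7. No profitable deviation — NE.
(Abstain, Delay, Amend): Faction A gets 5.4, best alternative 5; Faction B gets 3.2, best alternative 1.4; Faction C gets 4, best alternative 3.2. No profitable deviation — NE.
(The remaining 4 profiles each have a profitable deviation by the same check.)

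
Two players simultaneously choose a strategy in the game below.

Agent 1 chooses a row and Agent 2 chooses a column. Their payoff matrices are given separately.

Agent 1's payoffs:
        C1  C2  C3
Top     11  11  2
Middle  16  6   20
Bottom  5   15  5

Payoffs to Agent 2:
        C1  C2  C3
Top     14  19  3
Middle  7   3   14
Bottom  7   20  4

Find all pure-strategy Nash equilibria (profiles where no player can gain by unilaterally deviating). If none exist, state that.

The pure Nash equilibria are (Middle, C3); (Bottom, C2).

Agent 1 against C1: payoffs 11, 16, 5 → best response Middle.
Agent 1 against C2: payoffs 11, 6, 15 → best response Bottom.
Agent 1 against C3: payoffs 2, 20, 5 → best response Middle.
Agent 2 against Top: payoffs 14, 19, 3 → best response C2.
Agent 2 against Middle: payoffs 7, 3, 14 → best response C3.
Agent 2 against Bottom: payoffs 7, 20, 4 → best response C2.
Mutual best responses: (Middle, C3); (Bottom, C2).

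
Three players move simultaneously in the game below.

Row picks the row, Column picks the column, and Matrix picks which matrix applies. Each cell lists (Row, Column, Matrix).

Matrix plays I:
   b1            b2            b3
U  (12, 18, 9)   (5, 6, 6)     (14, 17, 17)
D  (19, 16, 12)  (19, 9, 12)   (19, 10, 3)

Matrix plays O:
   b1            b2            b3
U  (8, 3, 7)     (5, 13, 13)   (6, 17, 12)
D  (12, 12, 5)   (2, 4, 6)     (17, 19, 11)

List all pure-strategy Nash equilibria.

Pure-strategy Nash equilibria: (D, b1, I); (D, b3, O)

Mark each player's best response to every combination of opponents' strategies; a profile where every player is best-responding is a pure Nash equilibrium.
Row against (b1, I): payoffs 12, 19 → best response D.
Row against (b1, O): payoffs 8, 12 → best response D.
Row against (b2, I): payoffs 5, 19 → best response D.
Row against (b2, O): payoffs 5, 2 → best response U.
Row against (b3, I): payoffs 14, 19 → best response D.
Row against (b3, O): payoffs 6, 17 → best response D.
Column against (U, I): payoffs 18, 6, 17 → best response b1.
Column against (U, O): payoffs 3, 13, 17 → best response b3.
Column against (D, I): payoffs 16, 9, 10 → best response b1.
Column against (D, O): payoffs 12, 4, 19 → best response b3.
Matrix against (U, b1): payoffs 9, 7 → best response I.
Matrix against (U, b2): payoffs 6, 13 → best response O.
Matrix against (U, b3): payoffs 17, 12 → best response I.
Matrix against (D, b1): payoffs 12, 5 → best response I.
Matrix against (D, b2): payoffs 12, 6 → best response I.
Matrix against (D, b3): payoffs 3, 11 → best response O.
Mutual best responses: (D, b1, I); (D, b3, O).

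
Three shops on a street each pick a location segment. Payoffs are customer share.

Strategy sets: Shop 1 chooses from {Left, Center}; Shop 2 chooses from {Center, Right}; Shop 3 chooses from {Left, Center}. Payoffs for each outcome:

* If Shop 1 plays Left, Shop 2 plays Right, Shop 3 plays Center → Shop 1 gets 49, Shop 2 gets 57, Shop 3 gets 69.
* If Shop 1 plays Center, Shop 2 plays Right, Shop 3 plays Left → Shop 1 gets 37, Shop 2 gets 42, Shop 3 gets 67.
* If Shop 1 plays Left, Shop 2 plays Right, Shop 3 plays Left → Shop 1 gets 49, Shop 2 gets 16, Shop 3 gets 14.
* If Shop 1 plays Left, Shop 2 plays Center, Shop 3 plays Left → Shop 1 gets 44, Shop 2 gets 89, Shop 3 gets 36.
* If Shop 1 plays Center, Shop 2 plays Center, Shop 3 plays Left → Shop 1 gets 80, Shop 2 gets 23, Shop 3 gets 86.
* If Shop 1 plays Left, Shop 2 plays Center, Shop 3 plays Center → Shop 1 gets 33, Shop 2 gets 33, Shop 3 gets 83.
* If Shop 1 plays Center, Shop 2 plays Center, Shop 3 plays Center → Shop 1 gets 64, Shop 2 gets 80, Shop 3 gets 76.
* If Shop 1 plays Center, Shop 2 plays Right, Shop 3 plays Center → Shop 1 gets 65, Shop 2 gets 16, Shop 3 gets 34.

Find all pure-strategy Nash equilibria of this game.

This game has no pure Nash equilibrium.

For each player, find the best response to each opponent profile; mutual best responses are the pure NE.
Shop 1 against (Center, Left): payoffs 44, 80 → best response Center.
Shop 1 against (Center, Center): payoffs 33, 64 → best response Center.
Shop 1 against (Right, Left): payoffs 49, 37 → best response Left.
Shop 1 against (Right, Center): payoffs 49, 65 → best response Center.
Shop 2 against (Left, Left): payoffs 89, 16 → best response Center.
Shop 2 against (Left, Center): payoffs 33, 57 → best response Right.
Shop 2 against (Center, Left): payoffs 23, 42 → best response Right.
Shop 2 against (Center, Center): payoffs 80, 16 → best response Center.
Shop 3 against (Left, Center): payoffs 36, 83 → best response Center.
Shop 3 against (Left, Right): payoffs 14, 69 → best response Center.
Shop 3 against (Center, Center): payoffs 86, 76 → best response Left.
Shop 3 against (Center, Right): payoffs 67, 34 → best response Left.
No profile is a mutual best response for all players.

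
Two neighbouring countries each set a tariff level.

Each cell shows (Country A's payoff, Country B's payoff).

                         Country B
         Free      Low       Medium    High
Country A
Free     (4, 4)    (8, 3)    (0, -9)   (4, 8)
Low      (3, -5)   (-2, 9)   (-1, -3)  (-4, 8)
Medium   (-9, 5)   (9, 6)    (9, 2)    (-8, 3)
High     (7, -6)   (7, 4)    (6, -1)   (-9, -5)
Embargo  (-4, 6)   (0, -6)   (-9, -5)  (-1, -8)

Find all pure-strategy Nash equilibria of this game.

For each player, find the best response to each opponent profile; mutual best responses are the pure NE.
Country A against Free: payoffs 4, 3, -9, 7, -4 → best response High.
Country A against Low: payoffs 8, -2, 9, 7, 0 → best response Medium.
Country A against Medium: payoffs 0, -1, 9, 6, -9 → best response Medium.
Country A against High: payoffs 4, -4, -8, -9, -1 → best response Free.
Country B against Free: payoffs 4, 3, -9, 8 → best response High.
Country B against Low: payoffs -5, 9, -3, 8 → best response Low.
Country B against Medium: payoffs 5, 6, 2, 3 → best response Low.
Country B against High: payoffs -6, 4, -1, -5 → best response Low.
Country B against Embargo: payoffs 6, -6, -5, -8 → best response Free.
Mutual best responses: (Free, High); (Medium, Low).

(Free, High), (Medium, Low)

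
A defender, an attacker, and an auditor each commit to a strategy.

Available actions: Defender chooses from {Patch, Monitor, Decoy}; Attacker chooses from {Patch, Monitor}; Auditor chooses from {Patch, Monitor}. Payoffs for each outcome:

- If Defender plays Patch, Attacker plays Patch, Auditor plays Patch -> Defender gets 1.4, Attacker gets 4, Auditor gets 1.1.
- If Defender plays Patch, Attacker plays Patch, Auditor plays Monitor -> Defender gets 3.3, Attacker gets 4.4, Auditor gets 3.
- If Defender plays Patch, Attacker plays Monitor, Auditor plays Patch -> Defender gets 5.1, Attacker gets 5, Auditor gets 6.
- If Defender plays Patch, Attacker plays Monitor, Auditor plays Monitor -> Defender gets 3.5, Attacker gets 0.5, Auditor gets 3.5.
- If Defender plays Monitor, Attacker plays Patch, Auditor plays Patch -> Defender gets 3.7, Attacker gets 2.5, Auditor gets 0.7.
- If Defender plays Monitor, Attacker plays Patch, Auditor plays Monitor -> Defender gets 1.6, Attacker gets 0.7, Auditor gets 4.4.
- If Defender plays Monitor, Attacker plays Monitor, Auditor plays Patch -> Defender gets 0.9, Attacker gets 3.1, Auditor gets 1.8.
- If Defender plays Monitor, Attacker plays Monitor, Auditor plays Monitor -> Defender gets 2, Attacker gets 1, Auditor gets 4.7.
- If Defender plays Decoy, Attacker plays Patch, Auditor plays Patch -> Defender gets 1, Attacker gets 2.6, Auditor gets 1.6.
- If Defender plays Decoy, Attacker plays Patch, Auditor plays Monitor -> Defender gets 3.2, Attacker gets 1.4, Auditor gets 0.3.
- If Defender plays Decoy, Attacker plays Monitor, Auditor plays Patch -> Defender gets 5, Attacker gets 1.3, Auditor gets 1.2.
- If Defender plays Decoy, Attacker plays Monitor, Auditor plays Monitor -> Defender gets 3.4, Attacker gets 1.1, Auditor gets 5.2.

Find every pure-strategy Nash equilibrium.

Pure-strategy Nash equilibria: (Patch, Patch, Monitor) and (Patch, Monitor, Patch)

Defender against (Patch, Patch): payoffs 1.4, 3.7, 1 → best response Monitor.
Defender against (Patch, Monitor): payoffs 3.3, 1.6, 3.2 → best response Patch.
Defender against (Monitor, Patch): payoffs 5.1, 0.9, 5 → best response Patch.
Defender against (Monitor, Monitor): payoffs 3.5, 2, 3.4 → best response Patch.
Attacker against (Patch, Patch): payoffs 4, 5 → best response Monitor.
Attacker against (Patch, Monitor): payoffs 4.4, 0.5 → best response Patch.
Attacker against (Monitor, Patch): payoffs 2.5, 3.1 → best response Monitor.
Attacker against (Monitor, Monitor): payoffs 0.7, 1 → best response Monitor.
Attacker against (Decoy, Patch): payoffs 2.6, 1.3 → best response Patch.
Attacker against (Decoy, Monitor): payoffs 1.4, 1.1 → best response Patch.
Auditor against (Patch, Patch): payoffs 1.1, 3 → best response Monitor.
Auditor against (Patch, Monitor): payoffs 6, 3.5 → best response Patch.
Auditor against (Monitor, Patch): payoffs 0.7, 4.4 → best response Monitor.
Auditor against (Monitor, Monitor): payoffs 1.8, 4.7 → best response Monitor.
Auditor against (Decoy, Patch): payoffs 1.6, 0.3 → best response Patch.
Auditor against (Decoy, Monitor): payoffs 1.2, 5.2 → best response Monitor.
Mutual best responses: (Patch, Patch, Monitor); (Patch, Monitor, Patch).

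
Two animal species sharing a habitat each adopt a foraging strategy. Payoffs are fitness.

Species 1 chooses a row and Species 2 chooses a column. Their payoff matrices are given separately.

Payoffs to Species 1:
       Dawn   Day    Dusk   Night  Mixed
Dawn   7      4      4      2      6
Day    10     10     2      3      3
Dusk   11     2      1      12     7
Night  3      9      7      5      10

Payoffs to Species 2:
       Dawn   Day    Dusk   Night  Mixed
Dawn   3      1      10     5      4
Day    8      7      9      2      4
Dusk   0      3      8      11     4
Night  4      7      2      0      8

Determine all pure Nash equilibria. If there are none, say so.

(Dawn, Dawn): Species 1 can switch to Day (7 → 10). Not NE.
(Dawn, Day): Species 1 can switch to Day (4 → 10). Not NE.
(Dawn, Dusk): Species 1 can switch to Night (4 → 7). Not NE.
(Dawn, Night): Species 1 can switch to Day (2 → 3). Not NE.
(Dawn, Mixed): Species 1 can switch to Dusk (6 → 7). Not NE.
(Day, Dawn): Species 1 can switch to Dusk (10 → 11). Not NE.
(Day, Day): Species 2 can switch to Dawn (7 → 8). Not NE.
(Day, Dusk): Species 1 can switch to Dawn (2 → 4). Not NE.
(Day, Night): Species 1 can switch to Dusk (3 → 12). Not NE.
(Day, Mixed): Species 1 can switch to Dawn (3 → 6). Not NE.
(Dusk, Night): Species 1 gets 12, best alternative 5; Species 2 gets 11, best alternative 8. No profitable deviation — NE.
(Night, Mixed): Species 1 gets 10, best alternative 7; Species 2 gets 8, best alternative 7. No profitable deviation — NE.
(The remaining 8 profiles each have a profitable deviation by the same check.)

The pure Nash equilibria are (Dusk, Night), (Night, Mixed).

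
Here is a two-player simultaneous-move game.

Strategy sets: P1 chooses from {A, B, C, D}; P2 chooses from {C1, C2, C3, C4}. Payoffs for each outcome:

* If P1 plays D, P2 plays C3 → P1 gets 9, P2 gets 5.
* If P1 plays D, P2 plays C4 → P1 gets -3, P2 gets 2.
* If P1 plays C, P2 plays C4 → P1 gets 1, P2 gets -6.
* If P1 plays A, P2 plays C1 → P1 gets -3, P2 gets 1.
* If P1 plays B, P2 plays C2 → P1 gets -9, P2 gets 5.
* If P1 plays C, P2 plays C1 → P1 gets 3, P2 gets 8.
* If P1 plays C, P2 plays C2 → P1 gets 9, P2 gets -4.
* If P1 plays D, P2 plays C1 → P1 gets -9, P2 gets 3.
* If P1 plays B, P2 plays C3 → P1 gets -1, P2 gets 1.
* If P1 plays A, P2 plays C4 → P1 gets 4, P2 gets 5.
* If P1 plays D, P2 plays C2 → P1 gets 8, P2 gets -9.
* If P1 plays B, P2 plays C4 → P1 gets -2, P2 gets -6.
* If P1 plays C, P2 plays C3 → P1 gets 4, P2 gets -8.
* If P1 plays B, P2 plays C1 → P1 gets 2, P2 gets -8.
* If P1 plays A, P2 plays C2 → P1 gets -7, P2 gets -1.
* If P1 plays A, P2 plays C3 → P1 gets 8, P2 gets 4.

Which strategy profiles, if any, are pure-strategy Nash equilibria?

P1 against C1: payoffs -3, 2, 3, -9 → best response C.
P1 against C2: payoffs -7, -9, 9, 8 → best response C.
P1 against C3: payoffs 8, -1, 4, 9 → best response D.
P1 against C4: payoffs 4, -2, 1, -3 → best response A.
P2 against A: payoffs 1, -1, 4, 5 → best response C4.
P2 against B: payoffs -8, 5, 1, -6 → best response C2.
P2 against C: payoffs 8, -4, -8, -6 → best response C1.
P2 against D: payoffs 3, -9, 5, 2 → best response C3.
Mutual best responses: (A, C4); (C, C1); (D, C3).

The pure Nash equilibria are (A, C4); (C, C1); (D, C3).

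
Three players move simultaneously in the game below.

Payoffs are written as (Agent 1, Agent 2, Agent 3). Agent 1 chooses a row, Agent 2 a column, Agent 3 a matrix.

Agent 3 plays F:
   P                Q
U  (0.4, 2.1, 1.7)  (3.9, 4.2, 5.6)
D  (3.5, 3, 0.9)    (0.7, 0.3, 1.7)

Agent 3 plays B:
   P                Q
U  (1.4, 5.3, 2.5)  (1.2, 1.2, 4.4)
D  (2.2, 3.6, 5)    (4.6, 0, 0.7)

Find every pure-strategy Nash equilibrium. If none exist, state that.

(U, P, F): Agent 1 can switch to D (0.4 → 3.5). Not NE.
(U, P, B): Agent 1 can switch to D (1.4 → 2.2). Not NE.
(U, Q, F): Agent 1 gets 3.9, best alternative 0.7; Agent 2 gets 4.2, best alternative 2.1; Agent 3 gets 5.6, best alternative 4.4. No profitable deviation — NE.
(U, Q, B): Agent 1 can switch to D (1.2 → 4.6). Not NE.
(D, P, F): Agent 3 can switch to B (0.9 → 5). Not NE.
(D, P, B): Agent 1 gets 2.2, best alternative 1.4; Agent 2 gets 3.6, best alternative 0; Agent 3 gets 5, best alternative 0.9. No profitable deviation — NE.
(D, Q, F): Agent 1 can switch to U (0.7 → 3.9). Not NE.
(D, Q, B): Agent 2 can switch to P (0 → 3.6). Not NE.

The pure Nash equilibria are (U, Q, F), (D, P, B).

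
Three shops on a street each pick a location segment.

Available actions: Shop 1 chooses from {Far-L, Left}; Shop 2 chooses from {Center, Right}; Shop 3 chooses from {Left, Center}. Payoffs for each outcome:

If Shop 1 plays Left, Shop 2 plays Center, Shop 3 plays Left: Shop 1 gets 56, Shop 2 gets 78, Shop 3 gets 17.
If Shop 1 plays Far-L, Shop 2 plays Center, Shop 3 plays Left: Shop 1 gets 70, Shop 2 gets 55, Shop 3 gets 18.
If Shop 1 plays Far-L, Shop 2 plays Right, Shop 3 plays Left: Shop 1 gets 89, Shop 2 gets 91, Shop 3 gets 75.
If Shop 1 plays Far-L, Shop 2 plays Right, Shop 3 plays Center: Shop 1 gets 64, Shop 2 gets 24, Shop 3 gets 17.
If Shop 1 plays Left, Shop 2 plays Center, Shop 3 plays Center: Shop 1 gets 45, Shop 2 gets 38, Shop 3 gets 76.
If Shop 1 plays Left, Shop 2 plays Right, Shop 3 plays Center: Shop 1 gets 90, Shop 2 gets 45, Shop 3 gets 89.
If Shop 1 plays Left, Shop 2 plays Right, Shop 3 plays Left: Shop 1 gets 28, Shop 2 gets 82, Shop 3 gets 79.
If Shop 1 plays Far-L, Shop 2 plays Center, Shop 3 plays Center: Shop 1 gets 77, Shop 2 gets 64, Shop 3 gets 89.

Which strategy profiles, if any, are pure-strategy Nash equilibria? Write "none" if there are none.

The pure Nash equilibria are (Far-L, Center, Center), (Far-L, Right, Left), (Left, Right, Center).

Shop 1 against (Center, Left): payoffs 70, 56 → best response Far-L.
Shop 1 against (Center, Center): payoffs 77, 45 → best response Far-L.
Shop 1 against (Right, Left): payoffs 89, 28 → best response Far-L.
Shop 1 against (Right, Center): payoffs 64, 90 → best response Left.
Shop 2 against (Far-L, Left): payoffs 55, 91 → best response Right.
Shop 2 against (Far-L, Center): payoffs 64, 24 → best response Center.
Shop 2 against (Left, Left): payoffs 78, 82 → best response Right.
Shop 2 against (Left, Center): payoffs 38, 45 → best response Right.
Shop 3 against (Far-L, Center): payoffs 18, 89 → best response Center.
Shop 3 against (Far-L, Right): payoffs 75, 17 → best response Left.
Shop 3 against (Left, Center): payoffs 17, 76 → best response Center.
Shop 3 against (Left, Right): payoffs 79, 89 → best response Center.
Mutual best responses: (Far-L, Center, Center); (Far-L, Right, Left); (Left, Right, Center).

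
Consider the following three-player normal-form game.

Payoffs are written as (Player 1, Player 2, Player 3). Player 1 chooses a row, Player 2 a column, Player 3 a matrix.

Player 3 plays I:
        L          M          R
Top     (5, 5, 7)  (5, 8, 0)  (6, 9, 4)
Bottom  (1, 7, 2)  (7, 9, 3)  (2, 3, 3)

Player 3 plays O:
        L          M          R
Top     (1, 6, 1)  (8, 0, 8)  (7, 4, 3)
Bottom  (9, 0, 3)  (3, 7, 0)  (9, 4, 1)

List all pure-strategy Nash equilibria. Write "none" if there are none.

(Top, R, I) and (Bottom, M, I)

(Top, L, I): Player 2 can switch to M (5 → 8). Not NE.
(Top, L, O): Player 1 can switch to Bottom (1 → 9). Not NE.
(Top, M, I): Player 1 can switch to Bottom (5 → 7). Not NE.
(Top, M, O): Player 2 can switch to L (0 → 6). Not NE.
(Top, R, I): Player 1 gets 6, best alternative 2; Player 2 gets 9, best alternative 8; Player 3 gets 4, best alternative 3. No profitable deviation — NE.
(Top, R, O): Player 1 can switch to Bottom (7 → 9). Not NE.
(Bottom, L, I): Player 1 can switch to Top (1 → 5). Not NE.
(Bottom, L, O): Player 2 can switch to M (0 → 7). Not NE.
(Bottom, M, I): Player 1 gets 7, best alternative 5; Player 2 gets 9, best alternative 7; Player 3 gets 3, best alternative 0. No profitable deviation — NE.
(Bottom, M, O): Player 1 can switch to Top (3 → 8). Not NE.
(Bottom, R, I): Player 1 can switch to Top (2 → 6). Not NE.
(Bottom, R, O): Player 2 can switch to M (4 → 7). Not NE.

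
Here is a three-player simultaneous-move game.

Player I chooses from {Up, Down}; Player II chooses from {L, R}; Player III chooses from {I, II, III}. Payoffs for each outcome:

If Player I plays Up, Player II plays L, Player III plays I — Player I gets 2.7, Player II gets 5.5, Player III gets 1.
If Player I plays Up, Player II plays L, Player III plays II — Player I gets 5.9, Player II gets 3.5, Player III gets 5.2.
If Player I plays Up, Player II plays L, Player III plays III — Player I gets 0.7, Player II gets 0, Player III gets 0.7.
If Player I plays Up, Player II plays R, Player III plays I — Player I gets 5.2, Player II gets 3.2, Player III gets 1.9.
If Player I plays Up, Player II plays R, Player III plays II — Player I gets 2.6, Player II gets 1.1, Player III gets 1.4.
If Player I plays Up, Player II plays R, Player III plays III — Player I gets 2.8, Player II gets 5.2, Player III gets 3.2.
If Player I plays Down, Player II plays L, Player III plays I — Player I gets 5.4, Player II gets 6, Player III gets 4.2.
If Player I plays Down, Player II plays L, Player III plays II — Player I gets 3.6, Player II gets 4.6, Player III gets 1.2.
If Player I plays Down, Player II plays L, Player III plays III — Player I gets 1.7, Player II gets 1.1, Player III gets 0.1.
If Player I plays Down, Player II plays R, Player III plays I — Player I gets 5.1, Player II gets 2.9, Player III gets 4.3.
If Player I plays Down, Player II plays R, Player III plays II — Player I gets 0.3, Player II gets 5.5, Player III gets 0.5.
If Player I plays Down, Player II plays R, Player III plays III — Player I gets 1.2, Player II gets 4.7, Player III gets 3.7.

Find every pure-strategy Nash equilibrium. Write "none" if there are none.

The pure Nash equilibria are (Up, L, II); (Up, R, III); (Down, L, I).

For each player, find the best response to each opponent profile; mutual best responses are the pure NE.
Player I against (L, I): payoffs 2.7, 5.4 → best response Down.
Player I against (L, II): payoffs 5.9, 3.6 → best response Up.
Player I against (L, III): payoffs 0.7, 1.7 → best response Down.
Player I against (R, I): payoffs 5.2, 5.1 → best response Up.
Player I against (R, II): payoffs 2.6, 0.3 → best response Up.
Player I against (R, III): payoffs 2.8, 1.2 → best response Up.
Player II against (Up, I): payoffs 5.5, 3.2 → best response L.
Player II against (Up, II): payoffs 3.5, 1.1 → best response L.
Player II against (Up, III): payoffs 0, 5.2 → best response R.
Player II against (Down, I): payoffs 6, 2.9 → best response L.
Player II against (Down, II): payoffs 4.6, 5.5 → best response R.
Player II against (Down, III): payoffs 1.1, 4.7 → best response R.
Player III against (Up, L): payoffs 1, 5.2, 0.7 → best response II.
Player III against (Up, R): payoffs 1.9, 1.4, 3.2 → best response III.
Player III against (Down, L): payoffs 4.2, 1.2, 0.1 → best response I.
Player III against (Down, R): payoffs 4.3, 0.5, 3.7 → best response I.
Mutual best responses: (Up, L, II); (Up, R, III); (Down, L, I).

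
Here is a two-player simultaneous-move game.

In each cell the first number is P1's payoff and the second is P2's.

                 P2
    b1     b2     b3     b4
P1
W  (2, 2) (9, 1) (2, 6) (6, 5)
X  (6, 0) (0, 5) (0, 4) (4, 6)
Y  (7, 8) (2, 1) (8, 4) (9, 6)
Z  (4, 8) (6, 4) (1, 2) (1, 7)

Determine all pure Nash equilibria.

P1 against b1: payoffs 2, 6, 7, 4 → best response Y.
P1 against b2: payoffs 9, 0, 2, 6 → best response W.
P1 against b3: payoffs 2, 0, 8, 1 → best response Y.
P1 against b4: payoffs 6, 4, 9, 1 → best response Y.
P2 against W: payoffs 2, 1, 6, 5 → best response b3.
P2 against X: payoffs 0, 5, 4, 6 → best response b4.
P2 against Y: payoffs 8, 1, 4, 6 → best response b1.
P2 against Z: payoffs 8, 4, 2, 7 → best response b1.
Mutual best responses: (Y, b1).

(Y, b1)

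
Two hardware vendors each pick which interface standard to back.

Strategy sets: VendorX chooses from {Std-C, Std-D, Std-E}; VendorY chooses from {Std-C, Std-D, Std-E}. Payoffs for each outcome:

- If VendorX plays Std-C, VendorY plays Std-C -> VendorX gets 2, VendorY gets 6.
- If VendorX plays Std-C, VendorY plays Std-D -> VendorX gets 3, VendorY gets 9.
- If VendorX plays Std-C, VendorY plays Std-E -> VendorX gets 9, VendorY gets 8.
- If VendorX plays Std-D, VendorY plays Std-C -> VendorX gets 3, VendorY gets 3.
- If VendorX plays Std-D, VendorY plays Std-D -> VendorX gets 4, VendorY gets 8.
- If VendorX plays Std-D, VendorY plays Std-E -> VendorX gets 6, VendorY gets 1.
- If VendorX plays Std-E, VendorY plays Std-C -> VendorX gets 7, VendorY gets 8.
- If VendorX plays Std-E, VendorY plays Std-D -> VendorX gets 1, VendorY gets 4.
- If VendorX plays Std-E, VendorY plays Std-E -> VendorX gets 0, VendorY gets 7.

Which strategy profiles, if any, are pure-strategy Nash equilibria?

The pure Nash equilibria are (Std-D, Std-D) and (Std-E, Std-C).

Mark each player's best response to every combination of opponents' strategies; a profile where every player is best-responding is a pure Nash equilibrium.
VendorX against Std-C: payoffs 2, 3, 7 → best response Std-E.
VendorX against Std-D: payoffs 3, 4, 1 → best response Std-D.
VendorX against Std-E: payoffs 9, 6, 0 → best response Std-C.
VendorY against Std-C: payoffs 6, 9, 8 → best response Std-D.
VendorY against Std-D: payoffs 3, 8, 1 → best response Std-D.
VendorY against Std-E: payoffs 8, 4, 7 → best response Std-C.
Mutual best responses: (Std-D, Std-D); (Std-E, Std-C).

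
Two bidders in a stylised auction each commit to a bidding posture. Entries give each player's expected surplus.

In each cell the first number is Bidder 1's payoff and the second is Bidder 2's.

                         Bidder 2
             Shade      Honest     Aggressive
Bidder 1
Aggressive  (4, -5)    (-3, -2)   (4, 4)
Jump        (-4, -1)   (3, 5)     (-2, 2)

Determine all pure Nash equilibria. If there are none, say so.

Bidder 1 against Shade: payoffs 4, -4 → best response Aggressive.
Bidder 1 against Honest: payoffs -3, 3 → best response Jump.
Bidder 1 against Aggressive: payoffs 4, -2 → best response Aggressive.
Bidder 2 against Aggressive: payoffs -5, -2, 4 → best response Aggressive.
Bidder 2 against Jump: payoffs -1, 5, 2 → best response Honest.
Mutual best responses: (Aggressive, Aggressive); (Jump, Honest).

Pure-strategy Nash equilibria: (Aggressive, Aggressive); (Jump, Honest)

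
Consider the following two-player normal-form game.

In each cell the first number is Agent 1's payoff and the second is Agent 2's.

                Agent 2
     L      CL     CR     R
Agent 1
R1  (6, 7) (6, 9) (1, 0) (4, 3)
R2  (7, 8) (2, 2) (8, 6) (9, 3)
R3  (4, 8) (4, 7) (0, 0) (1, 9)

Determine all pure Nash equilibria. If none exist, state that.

(R1, L): Agent 1 can switch to R2 (6 → 7). Not NE.
(R1, CL): Agent 1 gets 6, best alternative 4; Agent 2 gets 9, best alternative 7. No profitable deviation — NE.
(R1, CR): Agent 1 can switch to R2 (1 → 8). Not NE.
(R1, R): Agent 1 can switch to R2 (4 → 9). Not NE.
(R2, L): Agent 1 gets 7, best alternative 6; Agent 2 gets 8, best alternative 6. No profitable deviation — NE.
(R2, CL): Agent 1 can switch to R1 (2 → 6). Not NE.
(R2, CR): Agent 2 can switch to L (6 → 8). Not NE.
(R2, R): Agent 2 can switch to L (3 → 8). Not NE.
(R3, L): Agent 1 can switch to R1 (4 → 6). Not NE.
(R3, CL): Agent 1 can switch to R1 (4 → 6). Not NE.
(R3, CR): Agent 1 can switch to R1 (0 → 1). Not NE.
(R3, R): Agent 1 can switch to R1 (1 → 4). Not NE.

(R1, CL); (R2, L)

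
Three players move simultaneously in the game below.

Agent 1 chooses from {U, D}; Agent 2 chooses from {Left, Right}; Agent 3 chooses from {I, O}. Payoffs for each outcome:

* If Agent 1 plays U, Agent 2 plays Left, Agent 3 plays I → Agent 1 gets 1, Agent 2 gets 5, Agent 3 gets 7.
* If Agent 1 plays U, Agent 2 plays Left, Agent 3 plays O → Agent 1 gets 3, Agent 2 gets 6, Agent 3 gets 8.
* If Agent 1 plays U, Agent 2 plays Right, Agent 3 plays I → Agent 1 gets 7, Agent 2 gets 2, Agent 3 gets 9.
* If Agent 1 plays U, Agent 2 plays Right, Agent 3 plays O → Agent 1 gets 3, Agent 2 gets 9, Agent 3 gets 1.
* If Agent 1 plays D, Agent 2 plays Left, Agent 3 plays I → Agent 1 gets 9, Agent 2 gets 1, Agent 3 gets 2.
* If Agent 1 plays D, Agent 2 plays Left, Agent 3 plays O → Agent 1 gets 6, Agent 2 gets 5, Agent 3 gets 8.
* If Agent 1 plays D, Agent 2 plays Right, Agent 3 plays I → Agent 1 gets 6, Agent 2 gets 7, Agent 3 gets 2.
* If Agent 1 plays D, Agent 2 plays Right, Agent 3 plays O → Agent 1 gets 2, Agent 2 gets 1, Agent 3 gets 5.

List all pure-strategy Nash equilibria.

(D, Left, O)

(U, Left, I): Agent 1 can switch to D (1 → 9). Not NE.
(U, Left, O): Agent 1 can switch to D (3 → 6). Not NE.
(U, Right, I): Agent 2 can switch to Left (2 → 5). Not NE.
(U, Right, O): Agent 3 can switch to I (1 → 9). Not NE.
(D, Left, I): Agent 2 can switch to Right (1 → 7). Not NE.
(D, Left, O): Agent 1 gets 6, best alternative 3; Agent 2 gets 5, best alternative 1; Agent 3 gets 8, best alternative 2. No profitable deviation — NE.
(D, Right, I): Agent 1 can switch to U (6 → 7). Not NE.
(D, Right, O): Agent 1 can switch to U (2 → 3). Not NE.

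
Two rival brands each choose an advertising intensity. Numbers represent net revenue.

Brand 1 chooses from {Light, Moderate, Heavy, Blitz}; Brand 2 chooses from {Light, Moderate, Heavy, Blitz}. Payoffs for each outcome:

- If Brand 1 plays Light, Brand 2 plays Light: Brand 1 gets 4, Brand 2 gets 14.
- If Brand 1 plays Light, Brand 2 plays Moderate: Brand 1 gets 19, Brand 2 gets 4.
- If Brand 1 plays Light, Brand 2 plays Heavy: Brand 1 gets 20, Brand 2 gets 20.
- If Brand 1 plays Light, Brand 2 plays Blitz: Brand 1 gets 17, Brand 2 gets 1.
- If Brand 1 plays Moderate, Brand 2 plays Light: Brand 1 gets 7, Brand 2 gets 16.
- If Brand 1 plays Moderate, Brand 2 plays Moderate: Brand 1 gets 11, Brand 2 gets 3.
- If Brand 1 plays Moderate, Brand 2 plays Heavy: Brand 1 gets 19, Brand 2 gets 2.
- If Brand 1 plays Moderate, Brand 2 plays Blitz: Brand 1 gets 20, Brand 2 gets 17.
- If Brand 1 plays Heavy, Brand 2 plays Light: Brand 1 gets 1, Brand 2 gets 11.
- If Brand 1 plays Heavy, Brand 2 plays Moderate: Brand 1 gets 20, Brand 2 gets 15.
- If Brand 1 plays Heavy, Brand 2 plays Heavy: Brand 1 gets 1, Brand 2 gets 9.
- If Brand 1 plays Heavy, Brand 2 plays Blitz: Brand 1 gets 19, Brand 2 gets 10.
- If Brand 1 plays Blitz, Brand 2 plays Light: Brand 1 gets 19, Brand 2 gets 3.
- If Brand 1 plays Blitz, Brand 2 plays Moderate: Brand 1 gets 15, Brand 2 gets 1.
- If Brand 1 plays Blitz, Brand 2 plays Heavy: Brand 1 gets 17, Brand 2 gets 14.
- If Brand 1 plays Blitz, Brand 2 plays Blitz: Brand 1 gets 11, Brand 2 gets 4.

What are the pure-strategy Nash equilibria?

(Light, Heavy), (Moderate, Blitz), (Heavy, Moderate)

(Light, Light): Brand 1 can switch to Moderate (4 → 7). Not NE.
(Light, Moderate): Brand 1 can switch to Heavy (19 → 20). Not NE.
(Light, Heavy): Brand 1 gets 20, best alternative 19; Brand 2 gets 20, best alternative 14. No profitable deviation — NE.
(Light, Blitz): Brand 1 can switch to Moderate (17 → 20). Not NE.
(Moderate, Light): Brand 1 can switch to Blitz (7 → 19). Not NE.
(Moderate, Moderate): Brand 1 can switch to Light (11 → 19). Not NE.
(Moderate, Heavy): Brand 1 can switch to Light (19 → 20). Not NE.
(Moderate, Blitz): Brand 1 gets 20, best alternative 19; Brand 2 gets 17, best alternative 16. No profitable deviation — NE.
(Heavy, Light): Brand 1 can switch to Light (1 → 4). Not NE.
(Heavy, Moderate): Brand 1 gets 20, best alternative 19; Brand 2 gets 15, best alternative 11. No profitable deviation — NE.
(Heavy, Heavy): Brand 1 can switch to Light (1 → 20). Not NE.
(Heavy, Blitz): Brand 1 can switch to Moderate (19 → 20). Not NE.
(Blitz, Light): Brand 2 can switch to Heavy (3 → 14). Not NE.
(The remaining 3 profiles each have a profitable deviation by the same check.)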